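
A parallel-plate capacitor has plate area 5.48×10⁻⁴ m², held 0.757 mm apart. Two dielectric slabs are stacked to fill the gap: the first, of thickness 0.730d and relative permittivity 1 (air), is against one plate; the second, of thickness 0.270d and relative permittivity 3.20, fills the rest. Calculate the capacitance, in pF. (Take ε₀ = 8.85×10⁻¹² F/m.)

7.87 pF

Stacked slabs ⇒ two capacitors in series, each with the full plate area.
C₁ = κ₁ε₀A/d₁ = 1.00 × 8.85×10⁻¹² × 5.48×10⁻⁴ / 5.53×10⁻⁴ = 8.78×10⁻¹² F.
C₂ = κ₂ε₀A/d₂ = 3.20 × 8.85×10⁻¹² × 5.48×10⁻⁴ / 2.04×10⁻⁴ = 7.59×10⁻¹¹ F.
C = (1/C₁ + 1/C₂)⁻¹ = 7.87×10⁻¹² F.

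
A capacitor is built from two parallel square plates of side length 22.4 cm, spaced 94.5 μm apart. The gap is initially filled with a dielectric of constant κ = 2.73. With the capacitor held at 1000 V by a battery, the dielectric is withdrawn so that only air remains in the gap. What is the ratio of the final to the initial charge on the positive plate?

0.366

Battery connected ⇒ V is held fixed.
C₂ = 0.366 C₁ and Q = CV, so Q₂/Q₁ = C₂/C₁ = 0.366.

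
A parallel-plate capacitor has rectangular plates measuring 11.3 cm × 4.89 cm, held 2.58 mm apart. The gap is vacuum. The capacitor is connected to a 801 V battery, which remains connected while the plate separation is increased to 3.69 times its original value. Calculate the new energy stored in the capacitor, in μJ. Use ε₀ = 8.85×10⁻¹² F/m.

A = 11.3 × 4.89 cm² = 5.53×10⁻³ m².
Initially C₁ = ε₀A/d = 8.85×10⁻¹² × 5.53×10⁻³ / 2.58×10⁻³ = 1.90×10⁻¹¹ F.
U₁ = 6.08×10⁻⁶ J.
Battery connected ⇒ V is held fixed. C₂ = 0.271 C₁ and U = ½CV², so U₂/U₁ = C₂/C₁ = 0.271.
U₂ = 0.271 × 6.08×10⁻⁶ = 1.65×10⁻⁶ J.

1.65 μJ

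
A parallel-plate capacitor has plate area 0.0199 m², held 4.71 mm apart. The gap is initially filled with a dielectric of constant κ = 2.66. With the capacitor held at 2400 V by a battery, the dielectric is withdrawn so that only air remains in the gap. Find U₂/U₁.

0.376

Battery connected ⇒ V is held fixed.
C₂ = 0.376 C₁ and U = ½CV², so U₂/U₁ = C₂/C₁ = 0.376.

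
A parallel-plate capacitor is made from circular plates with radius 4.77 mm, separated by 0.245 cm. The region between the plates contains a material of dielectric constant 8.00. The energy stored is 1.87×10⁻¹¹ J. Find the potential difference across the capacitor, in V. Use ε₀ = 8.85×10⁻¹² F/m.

A = π(4.77 mm)² = 7.15×10⁻⁵ m².
C = κε₀A/d = 8.00 × 8.85×10⁻¹² × 7.15×10⁻⁵ / 2.45×10⁻³ = 2.07×10⁻¹² F.
V = √(2U/C) = √(2 × 1.87×10⁻¹¹ / 2.07×10⁻¹²) = 4.26 V.

V ≈ 4.26 V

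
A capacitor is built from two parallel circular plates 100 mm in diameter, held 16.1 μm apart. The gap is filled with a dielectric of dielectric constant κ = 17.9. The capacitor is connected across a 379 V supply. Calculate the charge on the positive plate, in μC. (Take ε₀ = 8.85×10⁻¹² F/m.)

Q ≈ 29.3 μC

A = π(100/2 mm)² = 7.85×10⁻³ m².
C = κε₀A/d = 17.9 × 8.85×10⁻¹² × 7.85×10⁻³ / 1.61×10⁻⁵ = 7.73×10⁻⁸ F.
Q = CV = 7.73×10⁻⁸ × 379 = 2.93×10⁻⁵ C.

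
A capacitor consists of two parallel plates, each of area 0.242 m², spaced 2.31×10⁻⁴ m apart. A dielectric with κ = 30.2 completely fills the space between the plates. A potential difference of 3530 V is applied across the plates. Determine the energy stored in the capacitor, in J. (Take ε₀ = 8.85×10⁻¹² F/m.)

C = κε₀A/d = 30.2 × 8.85×10⁻¹² × 0.242 / 2.31×10⁻⁴ = 2.80×10⁻⁷ F.
U = ½CV² = ½ × 2.80×10⁻⁷ × (3530)² = 1.74 J.

U ≈ 1.74 J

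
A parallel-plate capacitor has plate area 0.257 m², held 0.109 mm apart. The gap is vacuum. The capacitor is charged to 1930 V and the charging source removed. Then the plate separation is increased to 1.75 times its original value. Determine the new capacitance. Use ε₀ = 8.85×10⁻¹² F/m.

Initially C₁ = ε₀A/d = 8.85×10⁻¹² × 0.257 / 1.09×10⁻⁴ = 2.09×10⁻⁸ F.
C = ε₀A/d scales as 1/d, so C₂/C₁ = d₁/d₂ = 1/1.75 = 0.571.
C₂ = 0.571 × 2.09×10⁻⁸ = 1.19×10⁻⁸ F.

11.9 nF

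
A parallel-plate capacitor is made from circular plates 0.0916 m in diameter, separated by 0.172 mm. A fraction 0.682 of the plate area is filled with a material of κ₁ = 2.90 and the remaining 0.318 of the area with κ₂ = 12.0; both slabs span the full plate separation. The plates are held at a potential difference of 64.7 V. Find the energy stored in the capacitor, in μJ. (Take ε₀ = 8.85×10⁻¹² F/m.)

A = π(0.0916/2 m)² = 6.59×10⁻³ m².
Side-by-side slabs ⇒ two capacitors in parallel, each spanning the full gap.
C₁ = κ₁ε₀A₁/d = 2.90 × 8.85×10⁻¹² × 4.49×10⁻³ / 1.72×10⁻⁴ = 6.71×10⁻¹⁰ F.
C₂ = κ₂ε₀A₂/d = 12.0 × 8.85×10⁻¹² × 2.10×10⁻³ / 1.72×10⁻⁴ = 1.29×10⁻⁹ F.
C = C₁ + C₂ = 1.96×10⁻⁹ F.
U = ½CV² = ½ × 1.96×10⁻⁹ × (64.7)² = 4.11×10⁻⁶ J.

4.11 μJ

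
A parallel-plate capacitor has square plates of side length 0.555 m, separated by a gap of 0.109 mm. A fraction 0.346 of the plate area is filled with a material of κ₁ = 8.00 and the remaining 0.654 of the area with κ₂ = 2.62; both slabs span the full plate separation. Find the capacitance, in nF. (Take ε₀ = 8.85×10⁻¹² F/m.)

A = (0.555 m)² = 0.308 m².
Side-by-side slabs ⇒ two capacitors in parallel, each spanning the full gap.
C₁ = κ₁ε₀A₁/d = 8.00 × 8.85×10⁻¹² × 0.107 / 1.09×10⁻⁴ = 6.92×10⁻⁸ F.
C₂ = κ₂ε₀A₂/d = 2.62 × 8.85×10⁻¹² × 0.201 / 1.09×10⁻⁴ = 4.29×10⁻⁸ F.
C = C₁ + C₂ = 1.12×10⁻⁷ F.

C ≈ 112 nF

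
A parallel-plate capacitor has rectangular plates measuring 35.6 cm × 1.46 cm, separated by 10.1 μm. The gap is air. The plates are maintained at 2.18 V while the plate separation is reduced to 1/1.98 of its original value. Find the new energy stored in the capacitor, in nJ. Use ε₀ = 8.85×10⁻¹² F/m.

A = 35.6 × 1.46 cm² = 5.20×10⁻³ m².
Initially C₁ = ε₀A/d = 8.85×10⁻¹² × 5.20×10⁻³ / 1.01×10⁻⁵ = 4.55×10⁻⁹ F.
U₁ = 1.08×10⁻⁸ J.
Battery connected ⇒ V is held fixed. C₂ = 1.98 C₁ and U = ½CV², so U₂/U₁ = C₂/C₁ = 1.98.
U₂ = 1.98 × 1.08×10⁻⁸ = 2.14×10⁻⁸ J.

U ≈ 21.4 nJ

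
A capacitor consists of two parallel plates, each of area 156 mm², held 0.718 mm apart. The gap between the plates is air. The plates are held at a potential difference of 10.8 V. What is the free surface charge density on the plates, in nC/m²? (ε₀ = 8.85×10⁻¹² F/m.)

133 nC/m²

A = 156 mm² = 1.56×10⁻⁴ m².
C = ε₀A/d = 8.85×10⁻¹² × 1.56×10⁻⁴ / 7.18×10⁻⁴ = 1.92×10⁻¹² F.
σ = Q/A = CV/A = 1.92×10⁻¹² × 10.8 / 1.56×10⁻⁴ = 1.33×10⁻⁷ C/m².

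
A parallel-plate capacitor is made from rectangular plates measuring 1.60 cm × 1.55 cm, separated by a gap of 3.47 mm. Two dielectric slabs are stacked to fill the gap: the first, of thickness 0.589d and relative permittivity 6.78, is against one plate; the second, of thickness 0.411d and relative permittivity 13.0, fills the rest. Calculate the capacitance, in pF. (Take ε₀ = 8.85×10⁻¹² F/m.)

5.34 pF

A = 1.60 × 1.55 cm² = 2.48×10⁻⁴ m².
Stacked slabs ⇒ two capacitors in series, each with the full plate area.
C₁ = κ₁ε₀A/d₁ = 6.78 × 8.85×10⁻¹² × 2.48×10⁻⁴ / 2.04×10⁻³ = 7.28×10⁻¹² F.
C₂ = κ₂ε₀A/d₂ = 13.0 × 8.85×10⁻¹² × 2.48×10⁻⁴ / 1.43×10⁻³ = 2.00×10⁻¹¹ F.
C = (1/C₁ + 1/C₂)⁻¹ = 5.34×10⁻¹² F.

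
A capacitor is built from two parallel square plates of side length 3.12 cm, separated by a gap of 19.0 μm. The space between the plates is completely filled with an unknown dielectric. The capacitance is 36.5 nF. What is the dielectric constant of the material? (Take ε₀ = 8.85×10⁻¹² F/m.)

80.5

A = (3.12 cm)² = 9.73×10⁻⁴ m².
κ = Cd/(ε₀A) = 3.65×10⁻⁸ × 1.90×10⁻⁵ / (8.85×10⁻¹² × 9.73×10⁻⁴) = 80.5.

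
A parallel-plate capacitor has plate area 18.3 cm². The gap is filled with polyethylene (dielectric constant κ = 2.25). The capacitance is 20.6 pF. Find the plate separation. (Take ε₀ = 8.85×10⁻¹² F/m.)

d ≈ 1.77 mm

A = 18.3 cm² = 1.83×10⁻³ m².
d = κε₀A/C = 2.25 × 8.85×10⁻¹² × 1.83×10⁻³ / 2.06×10⁻¹¹ = 1.77×10⁻³ m.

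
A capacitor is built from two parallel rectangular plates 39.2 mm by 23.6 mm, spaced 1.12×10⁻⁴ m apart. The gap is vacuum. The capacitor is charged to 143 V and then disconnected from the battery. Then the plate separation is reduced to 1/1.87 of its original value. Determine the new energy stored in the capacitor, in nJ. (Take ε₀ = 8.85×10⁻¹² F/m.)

400 nJ

A = 39.2 × 23.6 mm² = 9.25×10⁻⁴ m².
Initially C₁ = ε₀A/d = 8.85×10⁻¹² × 9.25×10⁻⁴ / 1.12×10⁻⁴ = 7.31×10⁻¹¹ F.
U₁ = 7.47×10⁻⁷ J.
Isolated ⇒ Q is held fixed. C₂ = 1.87 C₁ and U = Q²/(2C), so U₂/U₁ = C₁/C₂ = 0.535.
U₂ = 0.535 × 7.47×10⁻⁷ = 4.00×10⁻⁷ J.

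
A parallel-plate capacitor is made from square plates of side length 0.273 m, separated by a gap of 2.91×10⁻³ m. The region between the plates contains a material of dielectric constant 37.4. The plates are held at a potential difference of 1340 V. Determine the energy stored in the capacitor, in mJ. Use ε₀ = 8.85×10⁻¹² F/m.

A = (0.273 m)² = 7.45×10⁻² m².
C = κε₀A/d = 37.4 × 8.85×10⁻¹² × 7.45×10⁻² / 2.91×10⁻³ = 8.48×10⁻⁹ F.
U = ½CV² = ½ × 8.48×10⁻⁹ × (1340)² = 7.61×10⁻³ J.

7.61 mJ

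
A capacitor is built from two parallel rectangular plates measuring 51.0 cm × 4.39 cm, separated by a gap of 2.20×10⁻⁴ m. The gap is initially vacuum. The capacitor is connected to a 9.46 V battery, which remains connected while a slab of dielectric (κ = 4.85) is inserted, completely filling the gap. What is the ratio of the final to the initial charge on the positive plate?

Battery connected ⇒ V is held fixed.
C₂ = 4.85 C₁ and Q = CV, so Q₂/Q₁ = C₂/C₁ = 4.85.

4.85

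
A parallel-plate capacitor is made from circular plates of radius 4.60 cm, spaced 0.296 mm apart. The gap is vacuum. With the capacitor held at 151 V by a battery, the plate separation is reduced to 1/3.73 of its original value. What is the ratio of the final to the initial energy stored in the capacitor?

U₂/U₁ ≈ 3.73

Battery connected ⇒ V is held fixed.
C₂ = 3.73 C₁ and U = ½CV², so U₂/U₁ = C₂/C₁ = 3.73.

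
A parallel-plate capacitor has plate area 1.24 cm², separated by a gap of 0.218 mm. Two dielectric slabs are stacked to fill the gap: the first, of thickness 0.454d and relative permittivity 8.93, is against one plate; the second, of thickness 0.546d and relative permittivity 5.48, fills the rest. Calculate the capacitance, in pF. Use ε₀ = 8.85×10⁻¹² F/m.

33.5 pF

A = 1.24 cm² = 1.24×10⁻⁴ m².
Stacked slabs ⇒ two capacitors in series, each with the full plate area.
C₁ = κ₁ε₀A/d₁ = 8.93 × 8.85×10⁻¹² × 1.24×10⁻⁴ / 9.90×10⁻⁵ = 9.90×10⁻¹¹ F.
C₂ = κ₂ε₀A/d₂ = 5.48 × 8.85×10⁻¹² × 1.24×10⁻⁴ / 1.19×10⁻⁴ = 5.05×10⁻¹¹ F.
C = (1/C₁ + 1/C₂)⁻¹ = 3.35×10⁻¹¹ F.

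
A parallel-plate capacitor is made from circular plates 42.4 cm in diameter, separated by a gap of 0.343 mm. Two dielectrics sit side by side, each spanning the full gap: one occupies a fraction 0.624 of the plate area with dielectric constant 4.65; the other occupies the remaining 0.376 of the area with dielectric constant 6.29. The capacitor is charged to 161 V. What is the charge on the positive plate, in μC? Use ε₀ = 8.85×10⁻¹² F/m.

A = π(42.4/2 cm)² = 0.141 m².
Side-by-side slabs ⇒ two capacitors in parallel, each spanning the full gap.
C₁ = κ₁ε₀A₁/d = 4.65 × 8.85×10⁻¹² × 8.81×10⁻² / 3.43×10⁻⁴ = 1.06×10⁻⁸ F.
C₂ = κ₂ε₀A₂/d = 6.29 × 8.85×10⁻¹² × 5.31×10⁻² / 3.43×10⁻⁴ = 8.62×10⁻⁹ F.
C = C₁ + C₂ = 1.92×10⁻⁸ F.
Q = CV = 1.92×10⁻⁸ × 161 = 3.09×10⁻⁶ C.

3.09 μC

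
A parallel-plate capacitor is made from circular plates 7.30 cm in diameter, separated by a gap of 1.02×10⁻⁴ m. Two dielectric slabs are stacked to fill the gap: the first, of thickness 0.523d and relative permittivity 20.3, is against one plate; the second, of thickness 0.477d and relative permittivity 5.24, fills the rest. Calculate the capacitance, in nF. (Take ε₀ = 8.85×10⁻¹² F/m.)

C ≈ 3.11 nF

A = π(7.30/2 cm)² = 4.19×10⁻³ m².
Stacked slabs ⇒ two capacitors in series, each with the full plate area.
C₁ = κ₁ε₀A/d₁ = 20.3 × 8.85×10⁻¹² × 4.19×10⁻³ / 5.33×10⁻⁵ = 1.41×10⁻⁸ F.
C₂ = κ₂ε₀A/d₂ = 5.24 × 8.85×10⁻¹² × 4.19×10⁻³ / 4.87×10⁻⁵ = 3.99×10⁻⁹ F.
C = (1/C₁ + 1/C₂)⁻¹ = 3.11×10⁻⁹ F.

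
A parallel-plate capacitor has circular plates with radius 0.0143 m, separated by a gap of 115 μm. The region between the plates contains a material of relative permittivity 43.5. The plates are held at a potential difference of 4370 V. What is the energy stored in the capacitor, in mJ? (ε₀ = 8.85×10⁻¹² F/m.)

A = π(0.0143 m)² = 6.42×10⁻⁴ m².
C = κε₀A/d = 43.5 × 8.85×10⁻¹² × 6.42×10⁻⁴ / 1.15×10⁻⁴ = 2.15×10⁻⁹ F.
U = ½CV² = ½ × 2.15×10⁻⁹ × (4370)² = 2.05×10⁻² J.

20.5 mJ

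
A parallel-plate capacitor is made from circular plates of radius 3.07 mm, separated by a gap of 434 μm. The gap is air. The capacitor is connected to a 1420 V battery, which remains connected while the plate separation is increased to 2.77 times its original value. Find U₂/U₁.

Battery connected ⇒ V is held fixed.
C₂ = 0.361 C₁ and U = ½CV², so U₂/U₁ = C₂/C₁ = 0.361.

U₂/U₁ ≈ 0.361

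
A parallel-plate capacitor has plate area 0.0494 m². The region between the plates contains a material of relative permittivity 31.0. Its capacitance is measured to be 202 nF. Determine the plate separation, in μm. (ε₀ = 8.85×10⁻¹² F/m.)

d ≈ 67.1 μm

d = κε₀A/C = 31.0 × 8.85×10⁻¹² × 4.94×10⁻² / 2.02×10⁻⁷ = 6.71×10⁻⁵ m.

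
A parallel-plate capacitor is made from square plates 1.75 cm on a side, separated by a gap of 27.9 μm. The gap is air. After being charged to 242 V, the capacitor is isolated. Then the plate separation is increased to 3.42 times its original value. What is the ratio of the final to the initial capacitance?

C = ε₀A/d scales as 1/d, so C₂/C₁ = d₁/d₂ = 1/3.42 = 0.292.

C₂/C₁ ≈ 0.292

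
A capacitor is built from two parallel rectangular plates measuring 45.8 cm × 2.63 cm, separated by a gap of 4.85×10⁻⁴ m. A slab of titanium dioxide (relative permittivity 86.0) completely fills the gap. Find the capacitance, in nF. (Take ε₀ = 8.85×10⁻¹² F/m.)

A = 45.8 × 2.63 cm² = 1.20×10⁻² m².
C = κε₀A/d = 86.0 × 8.85×10⁻¹² × 1.20×10⁻² / 4.85×10⁻⁴ = 1.89×10⁻⁸ F.

C ≈ 18.9 nF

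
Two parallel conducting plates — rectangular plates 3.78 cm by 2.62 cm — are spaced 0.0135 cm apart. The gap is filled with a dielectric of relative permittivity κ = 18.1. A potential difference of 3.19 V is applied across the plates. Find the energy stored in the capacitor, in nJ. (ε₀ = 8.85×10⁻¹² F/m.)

U ≈ 5.98 nJ

A = 3.78 × 2.62 cm² = 9.90×10⁻⁴ m².
C = κε₀A/d = 18.1 × 8.85×10⁻¹² × 9.90×10⁻⁴ / 1.35×10⁻⁴ = 1.18×10⁻⁹ F.
U = ½CV² = ½ × 1.18×10⁻⁹ × (3.19)² = 5.98×10⁻⁹ J.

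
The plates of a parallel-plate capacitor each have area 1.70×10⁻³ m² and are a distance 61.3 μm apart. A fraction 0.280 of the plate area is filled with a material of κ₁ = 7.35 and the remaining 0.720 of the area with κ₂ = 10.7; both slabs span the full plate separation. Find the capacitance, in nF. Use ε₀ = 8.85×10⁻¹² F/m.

C ≈ 2.40 nF

Side-by-side slabs ⇒ two capacitors in parallel, each spanning the full gap.
C₁ = κ₁ε₀A₁/d = 7.35 × 8.85×10⁻¹² × 4.76×10⁻⁴ / 6.13×10⁻⁵ = 5.05×10⁻¹⁰ F.
C₂ = κ₂ε₀A₂/d = 10.7 × 8.85×10⁻¹² × 1.22×10⁻³ / 6.13×10⁻⁵ = 1.89×10⁻⁹ F.
C = C₁ + C₂ = 2.40×10⁻⁹ F.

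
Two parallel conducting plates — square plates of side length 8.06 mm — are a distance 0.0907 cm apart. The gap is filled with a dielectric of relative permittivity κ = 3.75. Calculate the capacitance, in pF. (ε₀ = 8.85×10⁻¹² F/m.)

C ≈ 2.38 pF

A = (8.06 mm)² = 6.50×10⁻⁵ m².
C = κε₀A/d = 3.75 × 8.85×10⁻¹² × 6.50×10⁻⁵ / 9.07×10⁻⁴ = 2.38×10⁻¹² F.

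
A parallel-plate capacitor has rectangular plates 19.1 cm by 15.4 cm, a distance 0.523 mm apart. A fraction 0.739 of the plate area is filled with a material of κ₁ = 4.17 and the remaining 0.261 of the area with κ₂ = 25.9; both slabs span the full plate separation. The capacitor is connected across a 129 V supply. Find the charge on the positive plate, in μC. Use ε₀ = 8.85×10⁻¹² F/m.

Q ≈ 0.632 μC

A = 19.1 × 15.4 cm² = 2.94×10⁻² m².
Side-by-side slabs ⇒ two capacitors in parallel, each spanning the full gap.
C₁ = κ₁ε₀A₁/d = 4.17 × 8.85×10⁻¹² × 2.17×10⁻² / 5.23×10⁻⁴ = 1.53×10⁻⁹ F.
C₂ = κ₂ε₀A₂/d = 25.9 × 8.85×10⁻¹² × 7.68×10⁻³ / 5.23×10⁻⁴ = 3.36×10⁻⁹ F.
C = C₁ + C₂ = 4.90×10⁻⁹ F.
Q = CV = 4.90×10⁻⁹ × 129 = 6.32×10⁻⁷ C.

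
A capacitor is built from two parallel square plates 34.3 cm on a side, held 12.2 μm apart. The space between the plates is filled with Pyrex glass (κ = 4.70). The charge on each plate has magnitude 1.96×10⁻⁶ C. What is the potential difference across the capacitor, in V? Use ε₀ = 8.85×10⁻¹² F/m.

A = (34.3 cm)² = 0.118 m².
C = κε₀A/d = 4.70 × 8.85×10⁻¹² × 0.118 / 1.22×10⁻⁵ = 4.01×10⁻⁷ F.
V = Q/C = 1.96×10⁻⁶ / 4.01×10⁻⁷ = 4.89 V.

4.89 V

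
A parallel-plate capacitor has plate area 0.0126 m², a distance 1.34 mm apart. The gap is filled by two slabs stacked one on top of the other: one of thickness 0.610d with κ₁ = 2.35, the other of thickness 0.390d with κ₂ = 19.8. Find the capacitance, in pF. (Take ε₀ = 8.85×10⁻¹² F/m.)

C ≈ 298 pF

Stacked slabs ⇒ two capacitors in series, each with the full plate area.
C₁ = κ₁ε₀A/d₁ = 2.35 × 8.85×10⁻¹² × 1.26×10⁻² / 8.17×10⁻⁴ = 3.21×10⁻¹⁰ F.
C₂ = κ₂ε₀A/d₂ = 19.8 × 8.85×10⁻¹² × 1.26×10⁻² / 5.23×10⁻⁴ = 4.22×10⁻⁹ F.
C = (1/C₁ + 1/C₂)⁻¹ = 2.98×10⁻¹⁰ F.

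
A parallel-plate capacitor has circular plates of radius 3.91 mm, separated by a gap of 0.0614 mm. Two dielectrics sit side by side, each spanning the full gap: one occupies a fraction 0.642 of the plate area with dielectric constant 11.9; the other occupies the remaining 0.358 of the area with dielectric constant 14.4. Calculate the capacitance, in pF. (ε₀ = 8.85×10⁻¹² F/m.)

C ≈ 88.6 pF

A = π(3.91 mm)² = 4.80×10⁻⁵ m².
Side-by-side slabs ⇒ two capacitors in parallel, each spanning the full gap.
C₁ = κ₁ε₀A₁/d = 11.9 × 8.85×10⁻¹² × 3.08×10⁻⁵ / 6.14×10⁻⁵ = 5.29×10⁻¹¹ F.
C₂ = κ₂ε₀A₂/d = 14.4 × 8.85×10⁻¹² × 1.72×10⁻⁵ / 6.14×10⁻⁵ = 3.57×10⁻¹¹ F.
C = C₁ + C₂ = 8.86×10⁻¹¹ F.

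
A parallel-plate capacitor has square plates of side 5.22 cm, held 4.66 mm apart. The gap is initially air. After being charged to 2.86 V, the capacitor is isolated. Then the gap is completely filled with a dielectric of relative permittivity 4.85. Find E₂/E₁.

0.206

Isolated ⇒ Q is held fixed.
V₂ = Q/C₂ = V₁/4.85; E = V/d, so E₂/E₁ = (V₂/V₁)(d₁/d₂) = 0.206.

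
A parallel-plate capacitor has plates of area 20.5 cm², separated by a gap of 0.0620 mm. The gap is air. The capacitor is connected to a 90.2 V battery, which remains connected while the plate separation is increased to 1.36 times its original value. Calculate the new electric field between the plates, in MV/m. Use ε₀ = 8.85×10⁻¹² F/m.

E ≈ 1.07 MV/m

A = 20.5 cm² = 2.05×10⁻³ m².
Initially C₁ = ε₀A/d = 8.85×10⁻¹² × 2.05×10⁻³ / 6.20×10⁻⁵ = 2.93×10⁻¹⁰ F.
E₁ = 1.45×10⁶ V/m.
Battery connected ⇒ V is held fixed. E = V/d, so E₂/E₁ = d₁/d₂ = 0.735.
E₂ = 0.735 × 1.45×10⁶ = 1.07×10⁶ V/m.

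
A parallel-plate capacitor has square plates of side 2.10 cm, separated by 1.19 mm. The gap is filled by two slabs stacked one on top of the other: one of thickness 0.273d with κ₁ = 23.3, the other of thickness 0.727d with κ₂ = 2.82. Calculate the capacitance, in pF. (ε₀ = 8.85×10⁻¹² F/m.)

C ≈ 12.2 pF

A = (2.10 cm)² = 4.41×10⁻⁴ m².
Stacked slabs ⇒ two capacitors in series, each with the full plate area.
C₁ = κ₁ε₀A/d₁ = 23.3 × 8.85×10⁻¹² × 4.41×10⁻⁴ / 3.25×10⁻⁴ = 2.80×10⁻¹⁰ F.
C₂ = κ₂ε₀A/d₂ = 2.82 × 8.85×10⁻¹² × 4.41×10⁻⁴ / 8.65×10⁻⁴ = 1.27×10⁻¹¹ F.
C = (1/C₁ + 1/C₂)⁻¹ = 1.22×10⁻¹¹ F.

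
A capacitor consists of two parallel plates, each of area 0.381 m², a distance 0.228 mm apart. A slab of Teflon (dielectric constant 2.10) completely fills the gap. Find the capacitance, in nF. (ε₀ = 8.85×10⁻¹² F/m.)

31.1 nF

C = κε₀A/d = 2.10 × 8.85×10⁻¹² × 0.381 / 2.28×10⁻⁴ = 3.11×10⁻⁸ F.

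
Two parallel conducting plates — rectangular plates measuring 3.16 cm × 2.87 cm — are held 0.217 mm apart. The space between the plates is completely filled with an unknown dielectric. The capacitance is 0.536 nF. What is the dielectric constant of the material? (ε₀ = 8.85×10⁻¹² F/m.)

κ ≈ 14.5

A = 3.16 × 2.87 cm² = 9.07×10⁻⁴ m².
κ = Cd/(ε₀A) = 5.36×10⁻¹⁰ × 2.17×10⁻⁴ / (8.85×10⁻¹² × 9.07×10⁻⁴) = 14.5.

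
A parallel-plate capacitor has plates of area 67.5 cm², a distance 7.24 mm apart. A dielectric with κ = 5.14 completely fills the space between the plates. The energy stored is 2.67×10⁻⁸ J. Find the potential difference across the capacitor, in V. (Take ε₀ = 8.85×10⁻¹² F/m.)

35.5 V

A = 67.5 cm² = 6.75×10⁻³ m².
C = κε₀A/d = 5.14 × 8.85×10⁻¹² × 6.75×10⁻³ / 7.24×10⁻³ = 4.24×10⁻¹¹ F.
V = √(2U/C) = √(2 × 2.67×10⁻⁸ / 4.24×10⁻¹¹) = 35.5 V.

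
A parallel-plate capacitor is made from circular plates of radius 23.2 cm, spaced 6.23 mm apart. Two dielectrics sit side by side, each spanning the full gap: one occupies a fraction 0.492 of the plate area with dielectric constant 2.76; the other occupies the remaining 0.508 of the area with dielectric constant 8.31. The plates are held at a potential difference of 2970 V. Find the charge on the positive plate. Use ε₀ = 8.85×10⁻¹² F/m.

A = π(23.2 cm)² = 0.169 m².
Side-by-side slabs ⇒ two capacitors in parallel, each spanning the full gap.
C₁ = κ₁ε₀A₁/d = 2.76 × 8.85×10⁻¹² × 8.32×10⁻² / 6.23×10⁻³ = 3.26×10⁻¹⁰ F.
C₂ = κ₂ε₀A₂/d = 8.31 × 8.85×10⁻¹² × 8.59×10⁻² / 6.23×10⁻³ = 1.01×10⁻⁹ F.
C = C₁ + C₂ = 1.34×10⁻⁹ F.
Q = CV = 1.34×10⁻⁹ × 2970 = 3.98×10⁻⁶ C.

Q ≈ 3.98 μC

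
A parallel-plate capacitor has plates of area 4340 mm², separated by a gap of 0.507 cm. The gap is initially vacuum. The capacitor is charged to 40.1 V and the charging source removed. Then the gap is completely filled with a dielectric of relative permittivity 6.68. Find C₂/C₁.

C = κε₀A/d scales with κ, so C₂/C₁ = κ = 6.68.

6.68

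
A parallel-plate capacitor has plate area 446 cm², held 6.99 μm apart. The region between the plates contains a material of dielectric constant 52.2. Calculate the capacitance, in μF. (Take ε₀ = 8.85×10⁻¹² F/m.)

A = 446 cm² = 4.46×10⁻² m².
C = κε₀A/d = 52.2 × 8.85×10⁻¹² × 4.46×10⁻² / 6.99×10⁻⁶ = 2.95×10⁻⁶ F.

2.95 μF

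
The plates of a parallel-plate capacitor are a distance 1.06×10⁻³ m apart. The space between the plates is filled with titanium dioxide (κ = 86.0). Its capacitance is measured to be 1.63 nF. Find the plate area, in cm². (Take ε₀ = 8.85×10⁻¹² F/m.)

A = Cd/(κε₀) = 1.63×10⁻⁹ × 1.06×10⁻³ / (86.0 × 8.85×10⁻¹²) = 2.27×10⁻³ m².

A ≈ 22.7 cm²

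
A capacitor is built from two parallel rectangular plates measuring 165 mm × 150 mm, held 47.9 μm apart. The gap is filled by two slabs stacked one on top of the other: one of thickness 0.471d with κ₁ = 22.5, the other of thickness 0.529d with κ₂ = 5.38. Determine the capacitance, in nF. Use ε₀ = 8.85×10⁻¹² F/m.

C ≈ 38.3 nF

A = 165 × 150 mm² = 2.48×10⁻² m².
Stacked slabs ⇒ two capacitors in series, each with the full plate area.
C₁ = κ₁ε₀A/d₁ = 22.5 × 8.85×10⁻¹² × 2.48×10⁻² / 2.26×10⁻⁵ = 2.18×10⁻⁷ F.
C₂ = κ₂ε₀A/d₂ = 5.38 × 8.85×10⁻¹² × 2.48×10⁻² / 2.53×10⁻⁵ = 4.65×10⁻⁸ F.
C = (1/C₁ + 1/C₂)⁻¹ = 3.83×10⁻⁸ F.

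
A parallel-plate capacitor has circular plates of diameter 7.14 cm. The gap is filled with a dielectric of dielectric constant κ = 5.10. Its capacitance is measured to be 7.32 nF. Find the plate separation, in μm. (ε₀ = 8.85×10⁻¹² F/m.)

d ≈ 24.7 μm

A = π(7.14/2 cm)² = 4.00×10⁻³ m².
d = κε₀A/C = 5.10 × 8.85×10⁻¹² × 4.00×10⁻³ / 7.32×10⁻⁹ = 2.47×10⁻⁵ m.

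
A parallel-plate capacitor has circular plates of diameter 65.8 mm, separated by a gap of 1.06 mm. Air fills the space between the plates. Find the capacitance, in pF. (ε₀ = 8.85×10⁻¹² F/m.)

A = π(65.8/2 mm)² = 3.40×10⁻³ m².
C = ε₀A/d = 8.85×10⁻¹² × 3.40×10⁻³ / 1.06×10⁻³ = 2.84×10⁻¹¹ F.

C ≈ 28.4 pF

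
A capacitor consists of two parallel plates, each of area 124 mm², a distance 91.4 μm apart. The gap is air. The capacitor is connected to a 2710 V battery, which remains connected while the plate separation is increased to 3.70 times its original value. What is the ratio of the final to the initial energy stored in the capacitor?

Battery connected ⇒ V is held fixed.
C₂ = 0.270 C₁ and U = ½CV², so U₂/U₁ = C₂/C₁ = 0.270.

U₂/U₁ ≈ 0.270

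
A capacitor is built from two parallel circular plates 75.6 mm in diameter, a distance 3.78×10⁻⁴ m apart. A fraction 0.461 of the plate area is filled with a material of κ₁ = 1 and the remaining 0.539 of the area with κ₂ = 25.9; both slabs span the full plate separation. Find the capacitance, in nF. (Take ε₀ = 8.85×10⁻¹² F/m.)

C ≈ 1.52 nF

A = π(75.6/2 mm)² = 4.49×10⁻³ m².
Side-by-side slabs ⇒ two capacitors in parallel, each spanning the full gap.
C₁ = κ₁ε₀A₁/d = 1.00 × 8.85×10⁻¹² × 2.07×10⁻³ / 3.78×10⁻⁴ = 4.84×10⁻¹¹ F.
C₂ = κ₂ε₀A₂/d = 25.9 × 8.85×10⁻¹² × 2.42×10⁻³ / 3.78×10⁻⁴ = 1.47×10⁻⁹ F.
C = C₁ + C₂ = 1.52×10⁻⁹ F.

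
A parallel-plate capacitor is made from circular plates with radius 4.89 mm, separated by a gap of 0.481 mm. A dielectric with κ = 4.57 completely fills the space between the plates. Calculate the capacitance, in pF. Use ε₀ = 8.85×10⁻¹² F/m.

C ≈ 6.32 pF

A = π(4.89 mm)² = 7.51×10⁻⁵ m².
C = κε₀A/d = 4.57 × 8.85×10⁻¹² × 7.51×10⁻⁵ / 4.81×10⁻⁴ = 6.32×10⁻¹² F.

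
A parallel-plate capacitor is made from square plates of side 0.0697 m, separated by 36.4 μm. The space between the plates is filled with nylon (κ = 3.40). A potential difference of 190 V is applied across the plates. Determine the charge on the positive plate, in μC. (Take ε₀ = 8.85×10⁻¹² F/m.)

A = (0.0697 m)² = 4.86×10⁻³ m².
C = κε₀A/d = 3.40 × 8.85×10⁻¹² × 4.86×10⁻³ / 3.64×10⁻⁵ = 4.02×10⁻⁹ F.
Q = CV = 4.02×10⁻⁹ × 190 = 7.63×10⁻⁷ C.

Q ≈ 0.763 μC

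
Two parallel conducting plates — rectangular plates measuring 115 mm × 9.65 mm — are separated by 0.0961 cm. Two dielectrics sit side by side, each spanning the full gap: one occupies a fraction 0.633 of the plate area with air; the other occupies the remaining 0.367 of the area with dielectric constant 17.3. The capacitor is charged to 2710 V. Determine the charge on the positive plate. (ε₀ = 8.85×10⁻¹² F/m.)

Q ≈ 193 nC

A = 115 × 9.65 mm² = 1.11×10⁻³ m².
Side-by-side slabs ⇒ two capacitors in parallel, each spanning the full gap.
C₁ = κ₁ε₀A₁/d = 1.00 × 8.85×10⁻¹² × 7.02×10⁻⁴ / 9.61×10⁻⁴ = 6.47×10⁻¹² F.
C₂ = κ₂ε₀A₂/d = 17.3 × 8.85×10⁻¹² × 4.07×10⁻⁴ / 9.61×10⁻⁴ = 6.49×10⁻¹¹ F.
C = C₁ + C₂ = 7.14×10⁻¹¹ F.
Q = CV = 7.14×10⁻¹¹ × 2710 = 1.93×10⁻⁷ C.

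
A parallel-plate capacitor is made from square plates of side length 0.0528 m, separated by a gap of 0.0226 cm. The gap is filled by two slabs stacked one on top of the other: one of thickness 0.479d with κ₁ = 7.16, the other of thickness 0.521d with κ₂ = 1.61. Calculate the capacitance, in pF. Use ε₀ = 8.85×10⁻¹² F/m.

A = (0.0528 m)² = 2.79×10⁻³ m².
Stacked slabs ⇒ two capacitors in series, each with the full plate area.
C₁ = κ₁ε₀A/d₁ = 7.16 × 8.85×10⁻¹² × 2.79×10⁻³ / 1.08×10⁻⁴ = 1.63×10⁻⁹ F.
C₂ = κ₂ε₀A/d₂ = 1.61 × 8.85×10⁻¹² × 2.79×10⁻³ / 1.18×10⁻⁴ = 3.37×10⁻¹⁰ F.
C = (1/C₁ + 1/C₂)⁻¹ = 2.80×10⁻¹⁰ F.

C ≈ 280 pF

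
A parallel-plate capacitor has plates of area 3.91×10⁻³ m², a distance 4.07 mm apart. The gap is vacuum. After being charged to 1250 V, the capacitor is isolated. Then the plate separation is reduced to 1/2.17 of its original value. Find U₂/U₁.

Isolated ⇒ Q is held fixed.
C₂ = 2.17 C₁ and U = Q²/(2C), so U₂/U₁ = C₁/C₂ = 0.461.

U₂/U₁ ≈ 0.461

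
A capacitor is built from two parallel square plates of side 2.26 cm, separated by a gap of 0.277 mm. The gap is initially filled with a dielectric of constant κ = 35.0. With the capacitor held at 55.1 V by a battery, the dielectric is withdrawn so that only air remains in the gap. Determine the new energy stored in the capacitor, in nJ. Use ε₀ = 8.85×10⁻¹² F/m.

U ≈ 24.8 nJ

A = (2.26 cm)² = 5.11×10⁻⁴ m².
Initially C₁ = κε₀A/d = 35.0 × 8.85×10⁻¹² × 5.11×10⁻⁴ / 2.77×10⁻⁴ = 5.71×10⁻¹⁰ F.
U₁ = 8.67×10⁻⁷ J.
Battery connected ⇒ V is held fixed. C₂ = 0.0286 C₁ and U = ½CV², so U₂/U₁ = C₂/C₁ = 0.0286.
U₂ = 0.0286 × 8.67×10⁻⁷ = 2.48×10⁻⁸ J.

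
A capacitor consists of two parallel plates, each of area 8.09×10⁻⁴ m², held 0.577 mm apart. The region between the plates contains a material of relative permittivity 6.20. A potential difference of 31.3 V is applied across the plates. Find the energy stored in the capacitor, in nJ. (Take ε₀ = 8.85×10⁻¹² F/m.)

C = κε₀A/d = 6.20 × 8.85×10⁻¹² × 8.09×10⁻⁴ / 5.77×10⁻⁴ = 7.69×10⁻¹¹ F.
U = ½CV² = ½ × 7.69×10⁻¹¹ × (31.3)² = 3.77×10⁻⁸ J.

U ≈ 37.7 nJ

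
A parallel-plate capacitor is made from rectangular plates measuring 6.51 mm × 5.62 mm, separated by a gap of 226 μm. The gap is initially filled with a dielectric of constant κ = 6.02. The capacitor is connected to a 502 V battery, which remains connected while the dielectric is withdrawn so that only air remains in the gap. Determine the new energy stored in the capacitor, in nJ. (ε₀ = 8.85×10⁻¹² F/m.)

U ≈ 181 nJ

A = 6.51 × 5.62 mm² = 3.66×10⁻⁵ m².
Initially C₁ = κε₀A/d = 6.02 × 8.85×10⁻¹² × 3.66×10⁻⁵ / 2.26×10⁻⁴ = 8.62×10⁻¹² F.
U₁ = 1.09×10⁻⁶ J.
Battery connected ⇒ V is held fixed. C₂ = 0.166 C₁ and U = ½CV², so U₂/U₁ = C₂/C₁ = 0.166.
U₂ = 0.166 × 1.09×10⁻⁶ = 1.81×10⁻⁷ J.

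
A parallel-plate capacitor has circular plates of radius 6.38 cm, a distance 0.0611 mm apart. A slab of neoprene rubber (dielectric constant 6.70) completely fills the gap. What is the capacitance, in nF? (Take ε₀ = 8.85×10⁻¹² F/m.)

C ≈ 12.4 nF

A = π(6.38 cm)² = 1.28×10⁻² m².
C = κε₀A/d = 6.70 × 8.85×10⁻¹² × 1.28×10⁻² / 6.11×10⁻⁵ = 1.24×10⁻⁸ F.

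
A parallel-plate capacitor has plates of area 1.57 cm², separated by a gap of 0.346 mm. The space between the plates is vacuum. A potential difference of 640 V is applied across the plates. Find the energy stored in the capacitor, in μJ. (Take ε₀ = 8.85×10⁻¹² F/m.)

A = 1.57 cm² = 1.57×10⁻⁴ m².
C = ε₀A/d = 8.85×10⁻¹² × 1.57×10⁻⁴ / 3.46×10⁻⁴ = 4.02×10⁻¹² F.
U = ½CV² = ½ × 4.02×10⁻¹² × (640)² = 8.22×10⁻⁷ J.

0.822 μJ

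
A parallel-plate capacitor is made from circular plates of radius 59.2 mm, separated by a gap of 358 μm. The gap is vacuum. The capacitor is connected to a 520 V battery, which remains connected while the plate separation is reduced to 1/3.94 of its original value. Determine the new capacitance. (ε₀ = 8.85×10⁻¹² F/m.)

1.07 nF

A = π(59.2 mm)² = 1.10×10⁻² m².
Initially C₁ = ε₀A/d = 8.85×10⁻¹² × 1.10×10⁻² / 3.58×10⁻⁴ = 2.72×10⁻¹⁰ F.
C = ε₀A/d scales as 1/d, so C₂/C₁ = d₁/d₂ = 3.94.
C₂ = 3.94 × 2.72×10⁻¹⁰ = 1.07×10⁻⁹ F.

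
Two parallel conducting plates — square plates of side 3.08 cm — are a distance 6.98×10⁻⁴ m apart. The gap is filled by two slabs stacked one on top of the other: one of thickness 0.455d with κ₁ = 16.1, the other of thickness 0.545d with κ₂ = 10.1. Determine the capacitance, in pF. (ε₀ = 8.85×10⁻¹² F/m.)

C ≈ 146 pF

A = (3.08 cm)² = 9.49×10⁻⁴ m².
Stacked slabs ⇒ two capacitors in series, each with the full plate area.
C₁ = κ₁ε₀A/d₁ = 16.1 × 8.85×10⁻¹² × 9.49×10⁻⁴ / 3.18×10⁻⁴ = 4.26×10⁻¹⁰ F.
C₂ = κ₂ε₀A/d₂ = 10.1 × 8.85×10⁻¹² × 9.49×10⁻⁴ / 3.80×10⁻⁴ = 2.23×10⁻¹⁰ F.
C = (1/C₁ + 1/C₂)⁻¹ = 1.46×10⁻¹⁰ F.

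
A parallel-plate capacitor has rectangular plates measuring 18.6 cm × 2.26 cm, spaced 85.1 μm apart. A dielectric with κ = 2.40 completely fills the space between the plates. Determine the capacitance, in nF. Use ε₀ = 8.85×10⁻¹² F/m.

A = 18.6 × 2.26 cm² = 4.20×10⁻³ m².
C = κε₀A/d = 2.40 × 8.85×10⁻¹² × 4.20×10⁻³ / 8.51×10⁻⁵ = 1.05×10⁻⁹ F.

1.05 nF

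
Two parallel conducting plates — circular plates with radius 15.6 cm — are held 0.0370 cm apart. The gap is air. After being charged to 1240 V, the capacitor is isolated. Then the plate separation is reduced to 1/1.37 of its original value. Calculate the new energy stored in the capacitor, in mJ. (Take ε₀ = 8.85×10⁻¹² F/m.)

A = π(15.6 cm)² = 7.65×10⁻² m².
Initially C₁ = ε₀A/d = 8.85×10⁻¹² × 7.65×10⁻² / 3.70×10⁻⁴ = 1.83×10⁻⁹ F.
U₁ = 1.41×10⁻³ J.
Isolated ⇒ Q is held fixed. C₂ = 1.37 C₁ and U = Q²/(2C), so U₂/U₁ = C₁/C₂ = 0.730.
U₂ = 0.730 × 1.41×10⁻³ = 1.03×10⁻³ J.

U ≈ 1.03 mJ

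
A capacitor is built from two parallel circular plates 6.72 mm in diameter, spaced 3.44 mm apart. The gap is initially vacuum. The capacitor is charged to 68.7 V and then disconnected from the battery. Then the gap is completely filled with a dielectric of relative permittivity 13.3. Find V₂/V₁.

Isolated ⇒ Q is held fixed.
C₂ = 13.3 C₁ and V = Q/C, so V₂/V₁ = C₁/C₂ = 0.0752.

V₂/V₁ ≈ 0.0752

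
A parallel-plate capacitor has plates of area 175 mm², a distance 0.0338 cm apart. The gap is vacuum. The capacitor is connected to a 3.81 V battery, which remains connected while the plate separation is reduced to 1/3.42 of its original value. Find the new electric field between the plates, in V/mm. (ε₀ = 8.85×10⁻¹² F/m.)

A = 175 mm² = 1.75×10⁻⁴ m².
Initially C₁ = ε₀A/d = 8.85×10⁻¹² × 1.75×10⁻⁴ / 3.38×10⁻⁴ = 4.58×10⁻¹² F.
E₁ = 1.13×10⁴ V/m.
Battery connected ⇒ V is held fixed. E = V/d, so E₂/E₁ = d₁/d₂ = 3.42.
E₂ = 3.42 × 1.13×10⁴ = 3.86×10⁴ V/m.

E ≈ 38.6 V/mm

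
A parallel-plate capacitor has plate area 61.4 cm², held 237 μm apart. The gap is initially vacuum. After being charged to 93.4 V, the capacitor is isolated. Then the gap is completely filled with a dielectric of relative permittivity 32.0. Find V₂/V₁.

0.0312

Isolated ⇒ Q is held fixed.
C₂ = 32.0 C₁ and V = Q/C, so V₂/V₁ = C₁/C₂ = 0.0312.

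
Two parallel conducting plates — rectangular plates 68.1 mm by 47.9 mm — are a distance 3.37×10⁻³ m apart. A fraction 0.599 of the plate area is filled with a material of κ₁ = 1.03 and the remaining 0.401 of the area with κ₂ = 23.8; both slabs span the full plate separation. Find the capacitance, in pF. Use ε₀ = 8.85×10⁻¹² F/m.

A = 68.1 × 47.9 mm² = 3.26×10⁻³ m².
Side-by-side slabs ⇒ two capacitors in parallel, each spanning the full gap.
C₁ = κ₁ε₀A₁/d = 1.03 × 8.85×10⁻¹² × 1.95×10⁻³ / 3.37×10⁻³ = 5.29×10⁻¹² F.
C₂ = κ₂ε₀A₂/d = 23.8 × 8.85×10⁻¹² × 1.31×10⁻³ / 3.37×10⁻³ = 8.18×10⁻¹¹ F.
C = C₁ + C₂ = 8.70×10⁻¹¹ F.

87.0 pF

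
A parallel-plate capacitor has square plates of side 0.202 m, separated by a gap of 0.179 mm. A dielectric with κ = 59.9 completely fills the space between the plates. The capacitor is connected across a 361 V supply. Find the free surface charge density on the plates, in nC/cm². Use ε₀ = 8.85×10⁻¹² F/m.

σ ≈ 107 nC/cm²

A = (0.202 m)² = 4.08×10⁻² m².
C = κε₀A/d = 59.9 × 8.85×10⁻¹² × 4.08×10⁻² / 1.79×10⁻⁴ = 1.21×10⁻⁷ F.
σ = Q/A = CV/A = 1.21×10⁻⁷ × 361 / 4.08×10⁻² = 1.07×10⁻³ C/m².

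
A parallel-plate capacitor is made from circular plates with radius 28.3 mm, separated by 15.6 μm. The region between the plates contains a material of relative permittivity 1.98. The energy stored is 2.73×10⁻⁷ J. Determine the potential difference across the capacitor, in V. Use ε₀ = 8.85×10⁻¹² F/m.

V ≈ 13.9 V

A = π(28.3 mm)² = 2.52×10⁻³ m².
C = κε₀A/d = 1.98 × 8.85×10⁻¹² × 2.52×10⁻³ / 1.56×10⁻⁵ = 2.83×10⁻⁹ F.
V = √(2U/C) = √(2 × 2.73×10⁻⁷ / 2.83×10⁻⁹) = 13.9 V.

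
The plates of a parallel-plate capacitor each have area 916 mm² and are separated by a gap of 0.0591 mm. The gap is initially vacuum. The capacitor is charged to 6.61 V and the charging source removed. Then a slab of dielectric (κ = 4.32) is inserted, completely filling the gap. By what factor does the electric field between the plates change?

Isolated ⇒ Q is held fixed.
V₂ = Q/C₂ = V₁/4.32; E = V/d, so E₂/E₁ = (V₂/V₁)(d₁/d₂) = 0.231.

E₂/E₁ ≈ 0.231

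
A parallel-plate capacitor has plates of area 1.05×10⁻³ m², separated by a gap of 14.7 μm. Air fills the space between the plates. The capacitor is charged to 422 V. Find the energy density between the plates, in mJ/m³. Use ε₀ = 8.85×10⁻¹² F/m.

E = V/d = 422 / 1.47×10⁻⁵ = 2.87×10⁷ V/m.
u = ½ε₀E² = ½ × 8.85×10⁻¹² × (2.87×10⁷)² = 3.65×10³ J/m³.

u ≈ 3.65×10⁶ mJ/m³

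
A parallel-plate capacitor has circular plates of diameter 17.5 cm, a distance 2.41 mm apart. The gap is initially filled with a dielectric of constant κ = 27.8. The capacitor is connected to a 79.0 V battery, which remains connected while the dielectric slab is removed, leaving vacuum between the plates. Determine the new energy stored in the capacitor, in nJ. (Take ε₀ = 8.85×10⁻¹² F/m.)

A = π(17.5/2 cm)² = 2.41×10⁻² m².
Initially C₁ = κε₀A/d = 27.8 × 8.85×10⁻¹² × 2.41×10⁻² / 2.41×10⁻³ = 2.46×10⁻⁹ F.
U₁ = 7.66×10⁻⁶ J.
Battery connected ⇒ V is held fixed. C₂ = 0.0360 C₁ and U = ½CV², so U₂/U₁ = C₂/C₁ = 0.0360.
U₂ = 0.0360 × 7.66×10⁻⁶ = 2.76×10⁻⁷ J.

276 nJ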